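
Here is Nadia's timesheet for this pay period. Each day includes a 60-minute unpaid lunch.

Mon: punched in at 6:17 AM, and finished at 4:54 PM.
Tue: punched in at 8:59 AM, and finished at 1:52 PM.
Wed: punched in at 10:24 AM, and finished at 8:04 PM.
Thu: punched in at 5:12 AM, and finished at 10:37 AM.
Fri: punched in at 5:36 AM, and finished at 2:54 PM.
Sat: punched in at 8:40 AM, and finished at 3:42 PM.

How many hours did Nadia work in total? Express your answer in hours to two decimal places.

40.92 hours

Mon: 6:17 AM–4:54 PM = 10 h 37 min; less 60 min break → 9 h 37 min
Tue: 8:59 AM–1:52 PM = 4 h 53 min; less 60 min break → 3 h 53 min
Wed: 10:24 AM–8:04 PM = 9 h 40 min; less 60 min break → 8 h 40 min
Thu: 5:12 AM–10:37 AM = 5 h 25 min; less 60 min break → 4 h 25 min
Fri: 5:36 AM–2:54 PM = 9 h 18 min; less 60 min break → 8 h 18 min
Sat: 8:40 AM–3:42 PM = 7 h 2 min; less 60 min break → 6 h 2 min
Total: 9 h 37 min + 3 h 53 min + 8 h 40 min + 4 h 25 min + 8 h 18 min + 6 h 2 min = 40 h 55 min.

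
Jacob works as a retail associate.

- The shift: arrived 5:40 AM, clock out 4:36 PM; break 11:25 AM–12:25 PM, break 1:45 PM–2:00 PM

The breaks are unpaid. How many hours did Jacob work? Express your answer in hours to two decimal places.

The shift: 5:40 AM–4:36 PM = 10 h 56 min; less 75 min break → 9 h 41 min

9.68 hours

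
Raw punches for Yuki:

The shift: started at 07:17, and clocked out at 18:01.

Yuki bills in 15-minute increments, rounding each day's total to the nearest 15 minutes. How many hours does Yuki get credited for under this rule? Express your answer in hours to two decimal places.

10.75 hours

The shift: 07:17–18:01 = 10 h 44 min → rounds to 10 h 45 min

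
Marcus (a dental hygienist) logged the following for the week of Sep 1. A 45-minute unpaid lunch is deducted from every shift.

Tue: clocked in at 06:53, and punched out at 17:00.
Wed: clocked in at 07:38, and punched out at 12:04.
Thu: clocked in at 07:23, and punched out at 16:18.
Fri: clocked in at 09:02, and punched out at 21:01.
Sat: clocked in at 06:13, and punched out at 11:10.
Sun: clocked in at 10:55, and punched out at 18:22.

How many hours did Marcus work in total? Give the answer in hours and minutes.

Tue: 06:53–17:00 = 10 h 7 min; less 45 min break → 9 h 22 min
Wed: 07:38–12:04 = 4 h 26 min; less 45 min break → 3 h 41 min
Thu: 07:23–16:18 = 8 h 55 min; less 45 min break → 8 h 10 min
Fri: 09:02–21:01 = 11 h 59 min; less 45 min break → 11 h 14 min
Sat: 06:13–11:10 = 4 h 57 min; less 45 min break → 4 h 12 min
Sun: 10:55–18:22 = 7 h 27 min; less 45 min break → 6 h 42 min
Total: 9 h 22 min + 3 h 41 min + 8 h 10 min + 11 h 14 min + 4 h 12 min + 6 h 42 min = 43 h 21 min.

43 h 21 min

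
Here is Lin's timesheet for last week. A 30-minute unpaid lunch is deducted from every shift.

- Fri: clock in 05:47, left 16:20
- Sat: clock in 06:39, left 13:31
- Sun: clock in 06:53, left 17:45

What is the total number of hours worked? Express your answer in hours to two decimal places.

26.78 hours

Fri: 05:47–16:20 = 10 h 33 min; less 30 min break → 10 h 3 min
Sat: 06:39–13:31 = 6 h 52 min; less 30 min break → 6 h 22 min
Sun: 06:53–17:45 = 10 h 52 min; less 30 min break → 10 h 22 min
Total: 10 h 3 min + 6 h 22 min + 10 h 22 min = 26 h 47 min.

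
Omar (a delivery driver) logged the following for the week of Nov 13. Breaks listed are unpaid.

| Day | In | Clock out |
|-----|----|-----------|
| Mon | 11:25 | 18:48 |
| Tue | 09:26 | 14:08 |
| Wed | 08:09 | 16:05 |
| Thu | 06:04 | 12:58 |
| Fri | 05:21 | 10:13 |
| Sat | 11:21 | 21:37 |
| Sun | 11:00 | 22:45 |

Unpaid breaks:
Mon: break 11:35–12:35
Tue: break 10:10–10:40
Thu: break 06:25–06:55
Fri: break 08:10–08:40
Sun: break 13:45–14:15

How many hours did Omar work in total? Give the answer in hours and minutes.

50 h 48 min

Mon: 11:25–18:48 = 7 h 23 min; less 60 min break → 6 h 23 min
Tue: 09:26–14:08 = 4 h 42 min; less 30 min break → 4 h 12 min
Wed: 08:09–16:05 = 7 h 56 min
Thu: 06:04–12:58 = 6 h 54 min; less 30 min break → 6 h 24 min
Fri: 05:21–10:13 = 4 h 52 min; less 30 min break → 4 h 22 min
Sat: 11:21–21:37 = 10 h 16 min
Sun: 11:00–22:45 = 11 h 45 min; less 30 min break → 11 h 15 min
Total: 6 h 23 min + 4 h 12 min + 7 h 56 min + 6 h 24 min + 4 h 22 min + 10 h 16 min + 11 h 15 min = 50 h 48 min.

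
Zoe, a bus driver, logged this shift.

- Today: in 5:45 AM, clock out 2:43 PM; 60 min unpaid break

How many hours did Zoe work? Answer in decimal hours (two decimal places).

Today: 5:45 AM–2:43 PM = 8 h 58 min; less 60 min break → 7 h 58 min

7.97 hours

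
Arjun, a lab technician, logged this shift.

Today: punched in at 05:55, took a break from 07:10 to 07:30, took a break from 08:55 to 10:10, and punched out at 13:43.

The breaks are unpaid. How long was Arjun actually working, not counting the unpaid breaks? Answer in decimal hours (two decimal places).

Today: 05:55–13:43 = 7 h 48 min; less 95 min break → 6 h 13 min

6.22 hours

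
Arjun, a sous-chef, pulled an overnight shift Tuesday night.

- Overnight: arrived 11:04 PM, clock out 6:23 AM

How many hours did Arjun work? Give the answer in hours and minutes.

Overnight: 11:04 PM → midnight = 0 h 56 min; midnight → 6:23 AM = 6 h 23 min; span 7 h 19 min

7 h 19 min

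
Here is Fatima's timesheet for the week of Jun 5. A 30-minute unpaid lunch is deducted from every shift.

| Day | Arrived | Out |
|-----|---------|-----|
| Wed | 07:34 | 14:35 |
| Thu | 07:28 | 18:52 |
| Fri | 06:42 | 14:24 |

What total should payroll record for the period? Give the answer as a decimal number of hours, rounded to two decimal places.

24.62 hours

Wed: 07:34–14:35 = 7 h 1 min; less 30 min break → 6 h 31 min
Thu: 07:28–18:52 = 11 h 24 min; less 30 min break → 10 h 54 min
Fri: 06:42–14:24 = 7 h 42 min; less 30 min break → 7 h 12 min
Total: 6 h 31 min + 10 h 54 min + 7 h 12 min = 24 h 37 min.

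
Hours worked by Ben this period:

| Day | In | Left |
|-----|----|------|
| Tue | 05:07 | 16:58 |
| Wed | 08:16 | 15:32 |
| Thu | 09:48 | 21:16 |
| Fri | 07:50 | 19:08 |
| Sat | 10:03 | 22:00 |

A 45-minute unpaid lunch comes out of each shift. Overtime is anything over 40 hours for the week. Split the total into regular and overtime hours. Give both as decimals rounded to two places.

Tue: 05:07–16:58 = 11 h 51 min; less 45 min break → 11 h 6 min
Wed: 08:16–15:32 = 7 h 16 min; less 45 min break → 6 h 31 min
Thu: 09:48–21:16 = 11 h 28 min; less 45 min break → 10 h 43 min
Fri: 07:50–19:08 = 11 h 18 min; less 45 min break → 10 h 33 min
Sat: 10:03–22:00 = 11 h 57 min; less 45 min break → 11 h 12 min
Total worked: 50 h 5 min = 50.08 h.
Threshold 40 h → overtime 10 h 5 min, regular 40 h 0 min.

Regular 40.00 hours, overtime 10.08 hours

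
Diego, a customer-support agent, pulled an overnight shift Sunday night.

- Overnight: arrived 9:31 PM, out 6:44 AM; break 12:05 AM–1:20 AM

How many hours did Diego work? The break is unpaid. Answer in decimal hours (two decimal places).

Overnight: 9:31 PM → midnight = 2 h 29 min; midnight → 6:44 AM = 6 h 44 min; span 9 h 13 min; less 75 min break → 7 h 58 min

7.97 hours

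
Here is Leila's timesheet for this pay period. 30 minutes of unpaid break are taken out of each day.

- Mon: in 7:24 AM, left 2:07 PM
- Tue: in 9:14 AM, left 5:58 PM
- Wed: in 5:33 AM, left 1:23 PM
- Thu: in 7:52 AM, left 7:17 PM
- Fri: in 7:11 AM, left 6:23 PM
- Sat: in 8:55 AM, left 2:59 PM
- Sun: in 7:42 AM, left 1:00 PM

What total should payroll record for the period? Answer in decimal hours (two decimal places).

Mon: 7:24 AM–2:07 PM = 6 h 43 min; less 30 min break → 6 h 13 min
Tue: 9:14 AM–5:58 PM = 8 h 44 min; less 30 min break → 8 h 14 min
Wed: 5:33 AM–1:23 PM = 7 h 50 min; less 30 min break → 7 h 20 min
Thu: 7:52 AM–7:17 PM = 11 h 25 min; less 30 min break → 10 h 55 min
Fri: 7:11 AM–6:23 PM = 11 h 12 min; less 30 min break → 10 h 42 min
Sat: 8:55 AM–2:59 PM = 6 h 4 min; less 30 min break → 5 h 34 min
Sun: 7:42 AM–1:00 PM = 5 h 18 min; less 30 min break → 4 h 48 min
Total: 6 h 13 min + 8 h 14 min + 7 h 20 min + 10 h 55 min + 10 h 42 min + 5 h 34 min + 4 h 48 min = 53 h 46 min.

53.77 hours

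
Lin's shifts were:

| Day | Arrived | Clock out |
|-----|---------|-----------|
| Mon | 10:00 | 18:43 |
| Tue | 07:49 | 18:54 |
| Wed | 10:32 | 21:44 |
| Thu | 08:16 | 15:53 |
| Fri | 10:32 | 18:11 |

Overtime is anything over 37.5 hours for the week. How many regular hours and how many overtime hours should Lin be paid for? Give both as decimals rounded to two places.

Mon: 10:00–18:43 = 8 h 43 min
Tue: 07:49–18:54 = 11 h 5 min
Wed: 10:32–21:44 = 11 h 12 min
Thu: 08:16–15:53 = 7 h 37 min
Fri: 10:32–18:11 = 7 h 39 min
Total worked: 46 h 16 min = 46.27 h.
Threshold 37.5 h → overtime 8 h 46 min, regular 37 h 30 min.

Regular 37.50 hours, overtime 8.77 hours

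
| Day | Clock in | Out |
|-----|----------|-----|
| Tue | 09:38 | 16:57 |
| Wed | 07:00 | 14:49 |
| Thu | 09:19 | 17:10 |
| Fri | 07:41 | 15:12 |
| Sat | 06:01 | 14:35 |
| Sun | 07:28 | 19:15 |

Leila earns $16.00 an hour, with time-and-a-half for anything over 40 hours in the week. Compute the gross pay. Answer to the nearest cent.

$900.40

Tue: 09:38–16:57 = 7 h 19 min
Wed: 07:00–14:49 = 7 h 49 min
Thu: 09:19–17:10 = 7 h 51 min
Fri: 07:41–15:12 = 7 h 31 min
Sat: 06:01–14:35 = 8 h 34 min
Sun: 07:28–19:15 = 11 h 47 min
Total worked: 50 h 51 min = 3051 min.
Regular 40 h 0 min = 2400 min at $16.00/h; overtime 10 h 51 min = 651 min at $24.00/h.
Pay = (2400 × $16.00 + 651 × $24.00) ÷ 60 = $900.40.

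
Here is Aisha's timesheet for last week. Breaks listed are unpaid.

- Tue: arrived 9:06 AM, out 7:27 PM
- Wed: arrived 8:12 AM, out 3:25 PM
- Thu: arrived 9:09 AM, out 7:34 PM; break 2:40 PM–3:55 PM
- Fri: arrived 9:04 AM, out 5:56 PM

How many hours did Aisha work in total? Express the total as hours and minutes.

Tue: 9:06 AM–7:27 PM = 10 h 21 min
Wed: 8:12 AM–3:25 PM = 7 h 13 min
Thu: 9:09 AM–7:34 PM = 10 h 25 min; less 75 min break → 9 h 10 min
Fri: 9:04 AM–5:56 PM = 8 h 52 min
Total: 10 h 21 min + 7 h 13 min + 9 h 10 min + 8 h 52 min = 35 h 36 min.

35 h 36 min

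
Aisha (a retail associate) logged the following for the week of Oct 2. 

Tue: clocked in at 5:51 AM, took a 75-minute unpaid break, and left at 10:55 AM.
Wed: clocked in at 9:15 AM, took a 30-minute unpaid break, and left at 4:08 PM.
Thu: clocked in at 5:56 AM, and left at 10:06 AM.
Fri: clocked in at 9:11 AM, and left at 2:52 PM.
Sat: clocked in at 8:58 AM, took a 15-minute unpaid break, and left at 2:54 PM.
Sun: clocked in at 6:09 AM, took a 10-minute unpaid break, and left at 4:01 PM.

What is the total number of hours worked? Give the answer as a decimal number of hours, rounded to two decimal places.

35.43 hours

Tue: 5:51 AM–10:55 AM = 5 h 4 min; less 75 min break → 3 h 49 min
Wed: 9:15 AM–4:08 PM = 6 h 53 min; less 30 min break → 6 h 23 min
Thu: 5:56 AM–10:06 AM = 4 h 10 min
Fri: 9:11 AM–2:52 PM = 5 h 41 min
Sat: 8:58 AM–2:54 PM = 5 h 56 min; less 15 min break → 5 h 41 min
Sun: 6:09 AM–4:01 PM = 9 h 52 min; less 10 min break → 9 h 42 min
Total: 3 h 49 min + 6 h 23 min + 4 h 10 min + 5 h 41 min + 5 h 41 min + 9 h 42 min = 35 h 26 min.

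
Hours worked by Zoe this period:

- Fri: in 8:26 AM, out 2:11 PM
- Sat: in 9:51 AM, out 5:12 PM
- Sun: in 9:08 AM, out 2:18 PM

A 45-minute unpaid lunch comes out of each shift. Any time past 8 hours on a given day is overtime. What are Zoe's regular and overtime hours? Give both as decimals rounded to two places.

Fri: 8:26 AM–2:11 PM = 5 h 45 min; less 45 min break → 5 h 0 min
Sat: 9:51 AM–5:12 PM = 7 h 21 min; less 45 min break → 6 h 36 min
Sun: 9:08 AM–2:18 PM = 5 h 10 min; less 45 min break → 4 h 25 min
Fri reg 5 h 0 min / OT 0 h 0 min; Sat reg 6 h 36 min / OT 0 h 0 min; Sun reg 4 h 25 min / OT 0 h 0 min.
Totals: regular 16 h 1 min, overtime 0 h 0 min.

Regular 16.02 hours, overtime 0.00 hours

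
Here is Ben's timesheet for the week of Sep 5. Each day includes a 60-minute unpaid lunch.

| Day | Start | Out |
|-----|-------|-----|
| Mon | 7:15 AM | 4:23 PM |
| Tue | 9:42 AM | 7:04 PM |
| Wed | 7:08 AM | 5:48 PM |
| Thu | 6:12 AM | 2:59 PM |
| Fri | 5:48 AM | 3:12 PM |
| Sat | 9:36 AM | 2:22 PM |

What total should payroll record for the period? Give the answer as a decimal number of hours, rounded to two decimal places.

46.12 hours

Mon: 7:15 AM–4:23 PM = 9 h 8 min; less 60 min break → 8 h 8 min
Tue: 9:42 AM–7:04 PM = 9 h 22 min; less 60 min break → 8 h 22 min
Wed: 7:08 AM–5:48 PM = 10 h 40 min; less 60 min break → 9 h 40 min
Thu: 6:12 AM–2:59 PM = 8 h 47 min; less 60 min break → 7 h 47 min
Fri: 5:48 AM–3:12 PM = 9 h 24 min; less 60 min break → 8 h 24 min
Sat: 9:36 AM–2:22 PM = 4 h 46 min; less 60 min break → 3 h 46 min
Total: 8 h 8 min + 8 h 22 min + 9 h 40 min + 7 h 47 min + 8 h 24 min + 3 h 46 min = 46 h 7 min.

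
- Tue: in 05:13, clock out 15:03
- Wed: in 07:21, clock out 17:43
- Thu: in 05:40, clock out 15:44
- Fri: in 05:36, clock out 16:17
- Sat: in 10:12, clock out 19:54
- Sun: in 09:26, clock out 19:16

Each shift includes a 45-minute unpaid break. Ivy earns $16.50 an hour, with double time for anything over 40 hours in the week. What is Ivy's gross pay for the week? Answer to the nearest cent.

$1187.45

Tue: 05:13–15:03 = 9 h 50 min; less 45 min break → 9 h 5 min
Wed: 07:21–17:43 = 10 h 22 min; less 45 min break → 9 h 37 min
Thu: 05:40–15:44 = 10 h 4 min; less 45 min break → 9 h 19 min
Fri: 05:36–16:17 = 10 h 41 min; less 45 min break → 9 h 56 min
Sat: 10:12–19:54 = 9 h 42 min; less 45 min break → 8 h 57 min
Sun: 09:26–19:16 = 9 h 50 min; less 45 min break → 9 h 5 min
Total worked: 55 h 59 min = 3359 min.
Regular 40 h 0 min = 2400 min at $16.50/h; overtime 15 h 59 min = 959 min at $33.00/h.
Pay = (2400 × $16.50 + 959 × $33.00) ÷ 60 = $1187.45.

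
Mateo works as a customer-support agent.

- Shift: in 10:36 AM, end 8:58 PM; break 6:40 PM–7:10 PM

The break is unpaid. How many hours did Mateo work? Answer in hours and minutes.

9 h 52 min

Shift: 10:36 AM–8:58 PM = 10 h 22 min; less 30 min break → 9 h 52 min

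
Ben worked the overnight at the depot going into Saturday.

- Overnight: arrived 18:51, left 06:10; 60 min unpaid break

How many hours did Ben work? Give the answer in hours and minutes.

Overnight: 18:51 → midnight = 5 h 9 min; midnight → 06:10 = 6 h 10 min; span 11 h 19 min; less 60 min break → 10 h 19 min

10 h 19 min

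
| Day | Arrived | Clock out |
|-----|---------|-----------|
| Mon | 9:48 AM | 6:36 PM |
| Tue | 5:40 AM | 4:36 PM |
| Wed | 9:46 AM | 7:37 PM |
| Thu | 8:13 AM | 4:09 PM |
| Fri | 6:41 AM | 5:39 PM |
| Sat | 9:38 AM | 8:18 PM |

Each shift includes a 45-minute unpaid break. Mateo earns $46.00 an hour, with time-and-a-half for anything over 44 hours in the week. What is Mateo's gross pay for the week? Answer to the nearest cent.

Mon: 9:48 AM–6:36 PM = 8 h 48 min; less 45 min break → 8 h 3 min
Tue: 5:40 AM–4:36 PM = 10 h 56 min; less 45 min break → 10 h 11 min
Wed: 9:46 AM–7:37 PM = 9 h 51 min; less 45 min break → 9 h 6 min
Thu: 8:13 AM–4:09 PM = 7 h 56 min; less 45 min break → 7 h 11 min
Fri: 6:41 AM–5:39 PM = 10 h 58 min; less 45 min break → 10 h 13 min
Sat: 9:38 AM–8:18 PM = 10 h 40 min; less 45 min break → 9 h 55 min
Total worked: 54 h 39 min = 3279 min.
Regular 44 h 0 min = 2640 min at $46.00/h; overtime 10 h 39 min = 639 min at $69.00/h.
Pay = (2640 × $46.00 + 639 × $69.00) ÷ 60 = $2758.85.

$2758.85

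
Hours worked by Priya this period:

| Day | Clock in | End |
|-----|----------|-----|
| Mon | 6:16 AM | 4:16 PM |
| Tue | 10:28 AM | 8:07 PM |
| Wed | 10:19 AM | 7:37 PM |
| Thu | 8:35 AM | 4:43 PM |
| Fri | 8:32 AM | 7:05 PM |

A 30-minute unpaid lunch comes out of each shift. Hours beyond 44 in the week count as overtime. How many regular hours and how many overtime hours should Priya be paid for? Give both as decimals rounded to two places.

Mon: 6:16 AM–4:16 PM = 10 h 0 min; less 30 min break → 9 h 30 min
Tue: 10:28 AM–8:07 PM = 9 h 39 min; less 30 min break → 9 h 9 min
Wed: 10:19 AM–7:37 PM = 9 h 18 min; less 30 min break → 8 h 48 min
Thu: 8:35 AM–4:43 PM = 8 h 8 min; less 30 min break → 7 h 38 min
Fri: 8:32 AM–7:05 PM = 10 h 33 min; less 30 min break → 10 h 3 min
Total worked: 45 h 8 min = 45.13 h.
Threshold 44 h → overtime 1 h 8 min, regular 44 h 0 min.

Regular 44.00 hours, overtime 1.13 hours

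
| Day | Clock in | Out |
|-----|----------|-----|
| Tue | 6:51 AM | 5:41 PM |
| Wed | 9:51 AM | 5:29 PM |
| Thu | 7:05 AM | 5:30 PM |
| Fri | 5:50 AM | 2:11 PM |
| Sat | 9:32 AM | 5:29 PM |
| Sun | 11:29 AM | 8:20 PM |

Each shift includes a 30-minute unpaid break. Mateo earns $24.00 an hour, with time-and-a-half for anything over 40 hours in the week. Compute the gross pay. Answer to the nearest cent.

$1357.20

Tue: 6:51 AM–5:41 PM = 10 h 50 min; less 30 min break → 10 h 20 min
Wed: 9:51 AM–5:29 PM = 7 h 38 min; less 30 min break → 7 h 8 min
Thu: 7:05 AM–5:30 PM = 10 h 25 min; less 30 min break → 9 h 55 min
Fri: 5:50 AM–2:11 PM = 8 h 21 min; less 30 min break → 7 h 51 min
Sat: 9:32 AM–5:29 PM = 7 h 57 min; less 30 min break → 7 h 27 min
Sun: 11:29 AM–8:20 PM = 8 h 51 min; less 30 min break → 8 h 21 min
Total worked: 51 h 2 min = 3062 min.
Regular 40 h 0 min = 2400 min at $24.00/h; overtime 11 h 2 min = 662 min at $36.00/h.
Pay = (2400 × $24.00 + 662 × $36.00) ÷ 60 = $1357.20.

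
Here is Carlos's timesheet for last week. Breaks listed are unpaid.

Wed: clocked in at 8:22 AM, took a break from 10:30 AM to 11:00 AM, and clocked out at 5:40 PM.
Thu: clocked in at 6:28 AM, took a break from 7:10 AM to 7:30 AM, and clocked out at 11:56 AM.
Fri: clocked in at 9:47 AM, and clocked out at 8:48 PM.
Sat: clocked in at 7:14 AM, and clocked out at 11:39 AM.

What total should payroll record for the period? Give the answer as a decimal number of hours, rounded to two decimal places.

29.37 hours

Wed: 8:22 AM–5:40 PM = 9 h 18 min; less 30 min break → 8 h 48 min
Thu: 6:28 AM–11:56 AM = 5 h 28 min; less 20 min break → 5 h 8 min
Fri: 9:47 AM–8:48 PM = 11 h 1 min
Sat: 7:14 AM–11:39 AM = 4 h 25 min
Total: 8 h 48 min + 5 h 8 min + 11 h 1 min + 4 h 25 min = 29 h 22 min.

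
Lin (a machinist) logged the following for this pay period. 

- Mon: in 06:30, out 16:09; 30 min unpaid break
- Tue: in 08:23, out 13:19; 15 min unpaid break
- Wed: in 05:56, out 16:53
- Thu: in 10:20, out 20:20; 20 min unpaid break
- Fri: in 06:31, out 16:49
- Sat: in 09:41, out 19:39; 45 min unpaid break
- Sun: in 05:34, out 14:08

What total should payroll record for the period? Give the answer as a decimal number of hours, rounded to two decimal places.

62.53 hours

Mon: 06:30–16:09 = 9 h 39 min; less 30 min break → 9 h 9 min
Tue: 08:23–13:19 = 4 h 56 min; less 15 min break → 4 h 41 min
Wed: 05:56–16:53 = 10 h 57 min
Thu: 10:20–20:20 = 10 h 0 min; less 20 min break → 9 h 40 min
Fri: 06:31–16:49 = 10 h 18 min
Sat: 09:41–19:39 = 9 h 58 min; less 45 min break → 9 h 13 min
Sun: 05:34–14:08 = 8 h 34 min
Total: 9 h 9 min + 4 h 41 min + 10 h 57 min + 9 h 40 min + 10 h 18 min + 9 h 13 min + 8 h 34 min = 62 h 32 min.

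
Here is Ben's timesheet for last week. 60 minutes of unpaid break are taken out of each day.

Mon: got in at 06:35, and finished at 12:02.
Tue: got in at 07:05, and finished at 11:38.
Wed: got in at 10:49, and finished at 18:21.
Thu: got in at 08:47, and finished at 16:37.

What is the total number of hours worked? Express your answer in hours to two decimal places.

Mon: 06:35–12:02 = 5 h 27 min; less 60 min break → 4 h 27 min
Tue: 07:05–11:38 = 4 h 33 min; less 60 min break → 3 h 33 min
Wed: 10:49–18:21 = 7 h 32 min; less 60 min break → 6 h 32 min
Thu: 08:47–16:37 = 7 h 50 min; less 60 min break → 6 h 50 min
Total: 4 h 27 min + 3 h 33 min + 6 h 32 min + 6 h 50 min = 21 h 22 min.

21.37 hours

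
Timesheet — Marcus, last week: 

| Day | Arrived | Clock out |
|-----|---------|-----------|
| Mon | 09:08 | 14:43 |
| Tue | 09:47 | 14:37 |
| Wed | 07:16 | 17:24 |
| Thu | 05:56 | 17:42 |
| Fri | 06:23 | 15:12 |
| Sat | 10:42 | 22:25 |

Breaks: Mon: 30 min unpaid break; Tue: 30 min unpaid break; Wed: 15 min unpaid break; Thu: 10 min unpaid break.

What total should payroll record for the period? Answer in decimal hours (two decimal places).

51.43 hours

Mon: 09:08–14:43 = 5 h 35 min; less 30 min break → 5 h 5 min
Tue: 09:47–14:37 = 4 h 50 min; less 30 min break → 4 h 20 min
Wed: 07:16–17:24 = 10 h 8 min; less 15 min break → 9 h 53 min
Thu: 05:56–17:42 = 11 h 46 min; less 10 min break → 11 h 36 min
Fri: 06:23–15:12 = 8 h 49 min
Sat: 10:42–22:25 = 11 h 43 min
Total: 5 h 5 min + 4 h 20 min + 9 h 53 min + 11 h 36 min + 8 h 49 min + 11 h 43 min = 51 h 26 min.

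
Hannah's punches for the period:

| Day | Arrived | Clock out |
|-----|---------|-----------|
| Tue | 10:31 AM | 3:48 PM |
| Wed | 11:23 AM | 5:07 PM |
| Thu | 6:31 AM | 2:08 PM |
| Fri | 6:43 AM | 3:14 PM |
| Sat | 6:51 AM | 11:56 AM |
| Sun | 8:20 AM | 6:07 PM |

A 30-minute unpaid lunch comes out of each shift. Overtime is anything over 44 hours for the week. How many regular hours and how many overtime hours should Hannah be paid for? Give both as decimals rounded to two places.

Regular 39.02 hours, overtime 0.00 hours

Tue: 10:31 AM–3:48 PM = 5 h 17 min; less 30 min break → 4 h 47 min
Wed: 11:23 AM–5:07 PM = 5 h 44 min; less 30 min break → 5 h 14 min
Thu: 6:31 AM–2:08 PM = 7 h 37 min; less 30 min break → 7 h 7 min
Fri: 6:43 AM–3:14 PM = 8 h 31 min; less 30 min break → 8 h 1 min
Sat: 6:51 AM–11:56 AM = 5 h 5 min; less 30 min break → 4 h 35 min
Sun: 8:20 AM–6:07 PM = 9 h 47 min; less 30 min break → 9 h 17 min
Total worked: 39 h 1 min = 39.02 h.
Threshold 44 h → overtime 0 h 0 min, regular 39 h 1 min.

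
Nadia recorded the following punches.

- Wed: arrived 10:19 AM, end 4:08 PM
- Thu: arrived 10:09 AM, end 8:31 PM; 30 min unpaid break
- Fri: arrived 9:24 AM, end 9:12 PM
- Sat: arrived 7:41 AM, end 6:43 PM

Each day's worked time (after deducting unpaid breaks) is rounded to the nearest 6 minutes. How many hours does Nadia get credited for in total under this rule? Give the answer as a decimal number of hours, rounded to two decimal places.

Wed: 10:19 AM–4:08 PM = 5 h 49 min → rounds to 5 h 48 min
Thu: 10:09 AM–8:31 PM = 10 h 22 min − 30 min = 9 h 52 min → rounds to 9 h 54 min
Fri: 9:24 AM–9:12 PM = 11 h 48 min → rounds to 11 h 48 min
Sat: 7:41 AM–6:43 PM = 11 h 2 min → rounds to 11 h 0 min
Total credited: 38 h 30 min.

38.50 hours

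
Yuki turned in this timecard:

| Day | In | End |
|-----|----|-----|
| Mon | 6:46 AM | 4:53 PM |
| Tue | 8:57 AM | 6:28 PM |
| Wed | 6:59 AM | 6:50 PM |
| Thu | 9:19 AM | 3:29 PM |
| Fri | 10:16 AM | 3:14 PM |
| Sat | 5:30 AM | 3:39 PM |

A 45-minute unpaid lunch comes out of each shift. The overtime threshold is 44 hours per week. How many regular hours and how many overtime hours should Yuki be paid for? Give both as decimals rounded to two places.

Mon: 6:46 AM–4:53 PM = 10 h 7 min; less 45 min break → 9 h 22 min
Tue: 8:57 AM–6:28 PM = 9 h 31 min; less 45 min break → 8 h 46 min
Wed: 6:59 AM–6:50 PM = 11 h 51 min; less 45 min break → 11 h 6 min
Thu: 9:19 AM–3:29 PM = 6 h 10 min; less 45 min break → 5 h 25 min
Fri: 10:16 AM–3:14 PM = 4 h 58 min; less 45 min break → 4 h 13 min
Sat: 5:30 AM–3:39 PM = 10 h 9 min; less 45 min break → 9 h 24 min
Total worked: 48 h 16 min = 48.27 h.
Threshold 44 h → overtime 4 h 16 min, regular 44 h 0 min.

Regular 44.00 hours, overtime 4.27 hours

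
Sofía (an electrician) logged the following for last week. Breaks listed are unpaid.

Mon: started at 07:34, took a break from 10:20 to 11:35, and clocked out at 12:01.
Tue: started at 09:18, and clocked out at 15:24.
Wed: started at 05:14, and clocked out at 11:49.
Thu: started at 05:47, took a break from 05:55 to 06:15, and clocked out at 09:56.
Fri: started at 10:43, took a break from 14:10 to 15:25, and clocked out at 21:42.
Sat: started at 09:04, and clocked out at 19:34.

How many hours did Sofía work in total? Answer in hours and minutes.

39 h 56 min

Mon: 07:34–12:01 = 4 h 27 min; less 75 min break → 3 h 12 min
Tue: 09:18–15:24 = 6 h 6 min
Wed: 05:14–11:49 = 6 h 35 min
Thu: 05:47–09:56 = 4 h 9 min; less 20 min break → 3 h 49 min
Fri: 10:43–21:42 = 10 h 59 min; less 75 min break → 9 h 44 min
Sat: 09:04–19:34 = 10 h 30 min
Total: 3 h 12 min + 6 h 6 min + 6 h 35 min + 3 h 49 min + 9 h 44 min + 10 h 30 min = 39 h 56 min.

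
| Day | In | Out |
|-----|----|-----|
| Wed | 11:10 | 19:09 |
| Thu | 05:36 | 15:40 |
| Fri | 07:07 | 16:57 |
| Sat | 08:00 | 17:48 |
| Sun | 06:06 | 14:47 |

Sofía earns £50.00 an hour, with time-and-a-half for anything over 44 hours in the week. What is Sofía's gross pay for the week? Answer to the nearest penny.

£2377.50

Wed: 11:10–19:09 = 7 h 59 min
Thu: 05:36–15:40 = 10 h 4 min
Fri: 07:07–16:57 = 9 h 50 min
Sat: 08:00–17:48 = 9 h 48 min
Sun: 06:06–14:47 = 8 h 41 min
Total worked: 46 h 22 min = 2782 min.
Regular 44 h 0 min = 2640 min at £50.00/h; overtime 2 h 22 min = 142 min at £75.00/h.
Pay = (2640 × £50.00 + 142 × £75.00) ÷ 60 = £2377.50.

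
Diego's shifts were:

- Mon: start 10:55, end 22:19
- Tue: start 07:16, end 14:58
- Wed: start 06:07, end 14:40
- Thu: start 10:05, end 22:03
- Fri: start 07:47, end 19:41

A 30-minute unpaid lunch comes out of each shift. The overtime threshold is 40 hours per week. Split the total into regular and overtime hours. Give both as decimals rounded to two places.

Regular 40.00 hours, overtime 9.02 hours

Mon: 10:55–22:19 = 11 h 24 min; less 30 min break → 10 h 54 min
Tue: 07:16–14:58 = 7 h 42 min; less 30 min break → 7 h 12 min
Wed: 06:07–14:40 = 8 h 33 min; less 30 min break → 8 h 3 min
Thu: 10:05–22:03 = 11 h 58 min; less 30 min break → 11 h 28 min
Fri: 07:47–19:41 = 11 h 54 min; less 30 min break → 11 h 24 min
Total worked: 49 h 1 min = 49.02 h.
Threshold 40 h → overtime 9 h 1 min, regular 40 h 0 min.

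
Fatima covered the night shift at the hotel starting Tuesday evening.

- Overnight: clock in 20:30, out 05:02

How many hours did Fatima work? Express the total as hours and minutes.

Overnight: 20:30 → midnight = 3 h 30 min; midnight → 05:02 = 5 h 2 min; span 8 h 32 min

8 h 32 min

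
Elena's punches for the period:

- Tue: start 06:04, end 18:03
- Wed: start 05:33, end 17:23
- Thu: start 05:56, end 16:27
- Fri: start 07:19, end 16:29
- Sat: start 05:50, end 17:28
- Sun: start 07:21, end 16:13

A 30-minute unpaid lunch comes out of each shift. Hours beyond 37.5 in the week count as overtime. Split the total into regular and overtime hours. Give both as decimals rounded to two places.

Tue: 06:04–18:03 = 11 h 59 min; less 30 min break → 11 h 29 min
Wed: 05:33–17:23 = 11 h 50 min; less 30 min break → 11 h 20 min
Thu: 05:56–16:27 = 10 h 31 min; less 30 min break → 10 h 1 min
Fri: 07:19–16:29 = 9 h 10 min; less 30 min break → 8 h 40 min
Sat: 05:50–17:28 = 11 h 38 min; less 30 min break → 11 h 8 min
Sun: 07:21–16:13 = 8 h 52 min; less 30 min break → 8 h 22 min
Total worked: 61 h 0 min = 61.00 h.
Threshold 37.5 h → overtime 23 h 30 min, regular 37 h 30 min.

Regular 37.50 hours, overtime 23.50 hours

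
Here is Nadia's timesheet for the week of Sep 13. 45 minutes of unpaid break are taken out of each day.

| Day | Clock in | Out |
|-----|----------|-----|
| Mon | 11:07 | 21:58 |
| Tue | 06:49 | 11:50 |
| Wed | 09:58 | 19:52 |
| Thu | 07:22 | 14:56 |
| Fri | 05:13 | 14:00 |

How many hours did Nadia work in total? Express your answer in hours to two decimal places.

38.37 hours

Mon: 11:07–21:58 = 10 h 51 min; less 45 min break → 10 h 6 min
Tue: 06:49–11:50 = 5 h 1 min; less 45 min break → 4 h 16 min
Wed: 09:58–19:52 = 9 h 54 min; less 45 min break → 9 h 9 min
Thu: 07:22–14:56 = 7 h 34 min; less 45 min break → 6 h 49 min
Fri: 05:13–14:00 = 8 h 47 min; less 45 min break → 8 h 2 min
Total: 10 h 6 min + 4 h 16 min + 9 h 9 min + 6 h 49 min + 8 h 2 min = 38 h 22 min.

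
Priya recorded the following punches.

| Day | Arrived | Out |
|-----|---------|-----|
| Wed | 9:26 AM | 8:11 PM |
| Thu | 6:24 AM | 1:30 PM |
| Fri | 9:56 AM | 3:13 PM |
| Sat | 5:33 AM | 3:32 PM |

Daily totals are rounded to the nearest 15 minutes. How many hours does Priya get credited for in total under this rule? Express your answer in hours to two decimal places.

33.00 hours

Wed: 9:26 AM–8:11 PM = 10 h 45 min → rounds to 10 h 45 min
Thu: 6:24 AM–1:30 PM = 7 h 6 min → rounds to 7 h 0 min
Fri: 9:56 AM–3:13 PM = 5 h 17 min → rounds to 5 h 15 min
Sat: 5:33 AM–3:32 PM = 9 h 59 min → rounds to 10 h 0 min
Total credited: 33 h 0 min.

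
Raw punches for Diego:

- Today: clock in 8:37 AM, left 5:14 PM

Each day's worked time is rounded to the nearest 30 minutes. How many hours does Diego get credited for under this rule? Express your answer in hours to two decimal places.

Today: 8:37 AM–5:14 PM = 8 h 37 min → rounds to 8 h 30 min

8.50 hours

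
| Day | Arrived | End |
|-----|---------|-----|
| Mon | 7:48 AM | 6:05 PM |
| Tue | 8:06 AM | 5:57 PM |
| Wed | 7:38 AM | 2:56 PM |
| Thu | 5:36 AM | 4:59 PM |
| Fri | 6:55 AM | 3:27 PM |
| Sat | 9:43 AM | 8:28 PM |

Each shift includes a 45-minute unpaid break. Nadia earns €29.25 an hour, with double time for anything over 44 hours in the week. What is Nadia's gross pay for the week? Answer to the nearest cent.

Mon: 7:48 AM–6:05 PM = 10 h 17 min; less 45 min break → 9 h 32 min
Tue: 8:06 AM–5:57 PM = 9 h 51 min; less 45 min break → 9 h 6 min
Wed: 7:38 AM–2:56 PM = 7 h 18 min; less 45 min break → 6 h 33 min
Thu: 5:36 AM–4:59 PM = 11 h 23 min; less 45 min break → 10 h 38 min
Fri: 6:55 AM–3:27 PM = 8 h 32 min; less 45 min break → 7 h 47 min
Sat: 9:43 AM–8:28 PM = 10 h 45 min; less 45 min break → 10 h 0 min
Total worked: 53 h 36 min = 3216 min.
Regular 44 h 0 min = 2640 min at €29.25/h; overtime 9 h 36 min = 576 min at €58.50/h.
Pay = (2640 × €29.25 + 576 × €58.50) ÷ 60 = €1848.60.

€1848.60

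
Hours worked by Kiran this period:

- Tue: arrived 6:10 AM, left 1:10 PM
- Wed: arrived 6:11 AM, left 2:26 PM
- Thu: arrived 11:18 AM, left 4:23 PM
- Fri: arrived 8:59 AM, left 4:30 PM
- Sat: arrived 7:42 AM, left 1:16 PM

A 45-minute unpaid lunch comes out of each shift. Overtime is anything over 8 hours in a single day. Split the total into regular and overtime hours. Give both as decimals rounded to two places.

Tue: 6:10 AM–1:10 PM = 7 h 0 min; less 45 min break → 6 h 15 min
Wed: 6:11 AM–2:26 PM = 8 h 15 min; less 45 min break → 7 h 30 min
Thu: 11:18 AM–4:23 PM = 5 h 5 min; less 45 min break → 4 h 20 min
Fri: 8:59 AM–4:30 PM = 7 h 31 min; less 45 min break → 6 h 46 min
Sat: 7:42 AM–1:16 PM = 5 h 34 min; less 45 min break → 4 h 49 min
Tue reg 6 h 15 min / OT 0 h 0 min; Wed reg 7 h 30 min / OT 0 h 0 min; Thu reg 4 h 20 min / OT 0 h 0 min; Fri reg 6 h 46 min / OT 0 h 0 min; Sat reg 4 h 49 min / OT 0 h 0 min.
Totals: regular 29 h 40 min, overtime 0 h 0 min.

Regular 29.67 hours, overtime 0.00 hours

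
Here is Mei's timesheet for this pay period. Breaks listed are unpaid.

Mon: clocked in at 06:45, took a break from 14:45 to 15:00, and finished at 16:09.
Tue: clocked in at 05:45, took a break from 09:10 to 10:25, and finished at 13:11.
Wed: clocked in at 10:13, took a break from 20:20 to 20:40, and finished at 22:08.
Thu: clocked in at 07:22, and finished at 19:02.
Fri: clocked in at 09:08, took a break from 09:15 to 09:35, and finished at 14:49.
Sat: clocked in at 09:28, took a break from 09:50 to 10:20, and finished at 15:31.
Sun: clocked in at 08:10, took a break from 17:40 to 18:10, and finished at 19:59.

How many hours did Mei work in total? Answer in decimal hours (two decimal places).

60.80 hours

Mon: 06:45–16:09 = 9 h 24 min; less 15 min break → 9 h 9 min
Tue: 05:45–13:11 = 7 h 26 min; less 75 min break → 6 h 11 min
Wed: 10:13–22:08 = 11 h 55 min; less 20 min break → 11 h 35 min
Thu: 07:22–19:02 = 11 h 40 min
Fri: 09:08–14:49 = 5 h 41 min; less 20 min break → 5 h 21 min
Sat: 09:28–15:31 = 6 h 3 min; less 30 min break → 5 h 33 min
Sun: 08:10–19:59 = 11 h 49 min; less 30 min break → 11 h 19 min
Total: 9 h 9 min + 6 h 11 min + 11 h 35 min + 11 h 40 min + 5 h 21 min + 5 h 33 min + 11 h 19 min = 60 h 48 min.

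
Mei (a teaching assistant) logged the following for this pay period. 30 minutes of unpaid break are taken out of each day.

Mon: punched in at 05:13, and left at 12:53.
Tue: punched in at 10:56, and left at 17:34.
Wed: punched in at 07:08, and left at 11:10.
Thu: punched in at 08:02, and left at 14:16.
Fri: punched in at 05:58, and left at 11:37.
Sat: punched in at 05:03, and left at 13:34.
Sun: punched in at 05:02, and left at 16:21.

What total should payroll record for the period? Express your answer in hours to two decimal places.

Mon: 05:13–12:53 = 7 h 40 min; less 30 min break → 7 h 10 min
Tue: 10:56–17:34 = 6 h 38 min; less 30 min break → 6 h 8 min
Wed: 07:08–11:10 = 4 h 2 min; less 30 min break → 3 h 32 min
Thu: 08:02–14:16 = 6 h 14 min; less 30 min break → 5 h 44 min
Fri: 05:58–11:37 = 5 h 39 min; less 30 min break → 5 h 9 min
Sat: 05:03–13:34 = 8 h 31 min; less 30 min break → 8 h 1 min
Sun: 05:02–16:21 = 11 h 19 min; less 30 min break → 10 h 49 min
Total: 7 h 10 min + 6 h 8 min + 3 h 32 min + 5 h 44 min + 5 h 9 min + 8 h 1 min + 10 h 49 min = 46 h 33 min.

46.55 hours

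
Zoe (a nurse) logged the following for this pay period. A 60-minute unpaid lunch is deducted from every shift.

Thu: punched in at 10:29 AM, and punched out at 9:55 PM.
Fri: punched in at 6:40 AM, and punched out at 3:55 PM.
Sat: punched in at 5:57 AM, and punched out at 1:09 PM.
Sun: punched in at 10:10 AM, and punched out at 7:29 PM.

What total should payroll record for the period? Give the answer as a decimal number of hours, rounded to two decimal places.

Thu: 10:29 AM–9:55 PM = 11 h 26 min; less 60 min break → 10 h 26 min
Fri: 6:40 AM–3:55 PM = 9 h 15 min; less 60 min break → 8 h 15 min
Sat: 5:57 AM–1:09 PM = 7 h 12 min; less 60 min break → 6 h 12 min
Sun: 10:10 AM–7:29 PM = 9 h 19 min; less 60 min break → 8 h 19 min
Total: 10 h 26 min + 8 h 15 min + 6 h 12 min + 8 h 19 min = 33 h 12 min.

33.20 hours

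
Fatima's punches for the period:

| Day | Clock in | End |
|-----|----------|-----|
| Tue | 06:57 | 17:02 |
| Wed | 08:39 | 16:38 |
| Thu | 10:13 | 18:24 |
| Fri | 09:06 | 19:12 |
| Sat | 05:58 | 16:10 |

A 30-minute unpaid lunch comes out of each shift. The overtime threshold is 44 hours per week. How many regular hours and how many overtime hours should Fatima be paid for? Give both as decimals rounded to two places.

Tue: 06:57–17:02 = 10 h 5 min; less 30 min break → 9 h 35 min
Wed: 08:39–16:38 = 7 h 59 min; less 30 min break → 7 h 29 min
Thu: 10:13–18:24 = 8 h 11 min; less 30 min break → 7 h 41 min
Fri: 09:06–19:12 = 10 h 6 min; less 30 min break → 9 h 36 min
Sat: 05:58–16:10 = 10 h 12 min; less 30 min break → 9 h 42 min
Total worked: 44 h 3 min = 44.05 h.
Threshold 44 h → overtime 0 h 3 min, regular 44 h 0 min.

Regular 44.00 hours, overtime 0.05 hours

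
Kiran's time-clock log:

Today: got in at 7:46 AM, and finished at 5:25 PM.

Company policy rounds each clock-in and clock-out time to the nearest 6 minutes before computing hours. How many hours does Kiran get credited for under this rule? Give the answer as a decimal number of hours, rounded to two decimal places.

Today: in 7:46 AM→7:48 AM, out 5:25 PM→5:24 PM; 9 h 36 min

9.60 hours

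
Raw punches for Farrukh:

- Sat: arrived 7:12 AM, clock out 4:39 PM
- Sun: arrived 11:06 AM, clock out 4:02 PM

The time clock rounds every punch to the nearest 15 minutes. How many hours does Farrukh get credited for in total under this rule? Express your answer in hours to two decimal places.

14.50 hours

Sat: in 7:12 AM→7:15 AM, out 4:39 PM→4:45 PM; 9 h 30 min
Sun: in 11:06 AM→11:00 AM, out 4:02 PM→4:00 PM; 5 h 0 min
Total credited: 14 h 30 min.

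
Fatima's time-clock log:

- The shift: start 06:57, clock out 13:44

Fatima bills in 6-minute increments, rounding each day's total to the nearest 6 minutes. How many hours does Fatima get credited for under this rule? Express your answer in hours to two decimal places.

6.80 hours

The shift: 06:57–13:44 = 6 h 47 min → rounds to 6 h 48 min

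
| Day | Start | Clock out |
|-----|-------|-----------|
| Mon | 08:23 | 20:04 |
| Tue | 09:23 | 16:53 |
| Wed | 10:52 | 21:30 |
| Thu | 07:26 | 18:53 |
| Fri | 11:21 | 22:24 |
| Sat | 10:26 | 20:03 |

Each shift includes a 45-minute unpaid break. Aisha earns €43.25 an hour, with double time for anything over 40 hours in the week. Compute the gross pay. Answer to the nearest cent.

€3237.98

Mon: 08:23–20:04 = 11 h 41 min; less 45 min break → 10 h 56 min
Tue: 09:23–16:53 = 7 h 30 min; less 45 min break → 6 h 45 min
Wed: 10:52–21:30 = 10 h 38 min; less 45 min break → 9 h 53 min
Thu: 07:26–18:53 = 11 h 27 min; less 45 min break → 10 h 42 min
Fri: 11:21–22:24 = 11 h 3 min; less 45 min break → 10 h 18 min
Sat: 10:26–20:03 = 9 h 37 min; less 45 min break → 8 h 52 min
Total worked: 57 h 26 min = 3446 min.
Regular 40 h 0 min = 2400 min at €43.25/h; overtime 17 h 26 min = 1046 min at €86.50/h.
Pay = (2400 × €43.25 + 1046 × €86.50) ÷ 60 = €3237.98.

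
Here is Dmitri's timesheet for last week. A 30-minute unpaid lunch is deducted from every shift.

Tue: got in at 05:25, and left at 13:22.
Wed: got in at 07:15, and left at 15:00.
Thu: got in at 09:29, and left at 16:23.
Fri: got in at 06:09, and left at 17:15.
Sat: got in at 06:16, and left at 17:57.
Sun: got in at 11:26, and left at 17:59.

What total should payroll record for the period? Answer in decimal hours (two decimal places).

Tue: 05:25–13:22 = 7 h 57 min; less 30 min break → 7 h 27 min
Wed: 07:15–15:00 = 7 h 45 min; less 30 min break → 7 h 15 min
Thu: 09:29–16:23 = 6 h 54 min; less 30 min break → 6 h 24 min
Fri: 06:09–17:15 = 11 h 6 min; less 30 min break → 10 h 36 min
Sat: 06:16–17:57 = 11 h 41 min; less 30 min break → 11 h 11 min
Sun: 11:26–17:59 = 6 h 33 min; less 30 min break → 6 h 3 min
Total: 7 h 27 min + 7 h 15 min + 6 h 24 min + 10 h 36 min + 11 h 11 min + 6 h 3 min = 48 h 56 min.

48.93 hours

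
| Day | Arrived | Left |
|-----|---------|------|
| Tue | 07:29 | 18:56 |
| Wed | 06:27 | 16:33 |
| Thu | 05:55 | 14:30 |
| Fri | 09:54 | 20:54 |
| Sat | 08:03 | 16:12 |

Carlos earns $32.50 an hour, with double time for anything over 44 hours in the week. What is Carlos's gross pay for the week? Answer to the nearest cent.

Tue: 07:29–18:56 = 11 h 27 min
Wed: 06:27–16:33 = 10 h 6 min
Thu: 05:55–14:30 = 8 h 35 min
Fri: 09:54–20:54 = 11 h 0 min
Sat: 08:03–16:12 = 8 h 9 min
Total worked: 49 h 17 min = 2957 min.
Regular 44 h 0 min = 2640 min at $32.50/h; overtime 5 h 17 min = 317 min at $65.00/h.
Pay = (2640 × $32.50 + 317 × $65.00) ÷ 60 = $1773.42.

$1773.42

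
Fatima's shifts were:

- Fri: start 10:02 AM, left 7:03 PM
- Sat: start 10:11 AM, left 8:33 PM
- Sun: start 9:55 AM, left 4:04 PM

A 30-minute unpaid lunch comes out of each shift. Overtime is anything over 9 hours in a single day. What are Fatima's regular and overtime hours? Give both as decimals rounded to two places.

Regular 23.17 hours, overtime 0.87 hours

Fri: 10:02 AM–7:03 PM = 9 h 1 min; less 30 min break → 8 h 31 min
Sat: 10:11 AM–8:33 PM = 10 h 22 min; less 30 min break → 9 h 52 min
Sun: 9:55 AM–4:04 PM = 6 h 9 min; less 30 min break → 5 h 39 min
Fri reg 8 h 31 min / OT 0 h 0 min; Sat reg 9 h 0 min / OT 0 h 52 min; Sun reg 5 h 39 min / OT 0 h 0 min.
Totals: regular 23 h 10 min, overtime 0 h 52 min.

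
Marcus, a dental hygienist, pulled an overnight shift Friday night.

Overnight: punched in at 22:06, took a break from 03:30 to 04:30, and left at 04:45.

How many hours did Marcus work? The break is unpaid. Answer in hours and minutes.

Overnight: 22:06 → midnight = 1 h 54 min; midnight → 04:45 = 4 h 45 min; span 6 h 39 min; less 60 min break → 5 h 39 min

5 h 39 min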